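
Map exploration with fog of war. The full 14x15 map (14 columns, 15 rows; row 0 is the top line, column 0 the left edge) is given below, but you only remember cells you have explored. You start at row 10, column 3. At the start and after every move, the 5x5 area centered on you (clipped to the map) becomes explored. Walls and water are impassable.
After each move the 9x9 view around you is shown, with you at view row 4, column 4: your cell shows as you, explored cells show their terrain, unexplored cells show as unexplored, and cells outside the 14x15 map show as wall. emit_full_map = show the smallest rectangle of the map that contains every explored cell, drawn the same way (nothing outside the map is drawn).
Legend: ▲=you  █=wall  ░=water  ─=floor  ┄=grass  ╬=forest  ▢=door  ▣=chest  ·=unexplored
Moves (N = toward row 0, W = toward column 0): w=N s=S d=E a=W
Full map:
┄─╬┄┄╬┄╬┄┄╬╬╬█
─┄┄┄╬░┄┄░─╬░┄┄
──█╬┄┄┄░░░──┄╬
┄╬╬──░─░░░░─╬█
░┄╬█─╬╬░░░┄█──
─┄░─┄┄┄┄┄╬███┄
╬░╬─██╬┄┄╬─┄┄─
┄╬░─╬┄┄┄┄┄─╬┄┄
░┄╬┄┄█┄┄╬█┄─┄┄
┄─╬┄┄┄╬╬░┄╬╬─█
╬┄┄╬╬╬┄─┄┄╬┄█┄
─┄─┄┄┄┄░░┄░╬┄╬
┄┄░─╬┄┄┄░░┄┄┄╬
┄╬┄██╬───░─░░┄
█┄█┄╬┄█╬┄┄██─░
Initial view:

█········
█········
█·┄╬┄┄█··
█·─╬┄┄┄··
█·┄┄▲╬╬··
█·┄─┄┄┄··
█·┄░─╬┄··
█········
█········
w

█········
█········
█·╬░─╬┄··
█·┄╬┄┄█··
█·─╬▲┄┄··
█·┄┄╬╬╬··
█·┄─┄┄┄··
█·┄░─╬┄··
█········

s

█········
█·╬░─╬┄··
█·┄╬┄┄█··
█·─╬┄┄┄··
█·┄┄▲╬╬··
█·┄─┄┄┄··
█·┄░─╬┄··
█········
█········

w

█········
█········
█·╬░─╬┄··
█·┄╬┄┄█··
█·─╬▲┄┄··
█·┄┄╬╬╬··
█·┄─┄┄┄··
█·┄░─╬┄··
█········

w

█········
█········
█·░╬─██··
█·╬░─╬┄··
█·┄╬▲┄█··
█·─╬┄┄┄··
█·┄┄╬╬╬··
█·┄─┄┄┄··
█·┄░─╬┄··

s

█········
█·░╬─██··
█·╬░─╬┄··
█·┄╬┄┄█··
█·─╬▲┄┄··
█·┄┄╬╬╬··
█·┄─┄┄┄··
█·┄░─╬┄··
█········

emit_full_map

░╬─██
╬░─╬┄
┄╬┄┄█
─╬▲┄┄
┄┄╬╬╬
┄─┄┄┄
┄░─╬┄

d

·········
·░╬─██···
·╬░─╬┄┄··
·┄╬┄┄█┄··
·─╬┄▲┄╬··
·┄┄╬╬╬┄··
·┄─┄┄┄┄··
·┄░─╬┄···
·········

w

·········
·········
·░╬─██╬··
·╬░─╬┄┄··
·┄╬┄▲█┄··
·─╬┄┄┄╬··
·┄┄╬╬╬┄··
·┄─┄┄┄┄··
·┄░─╬┄···

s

·········
·░╬─██╬··
·╬░─╬┄┄··
·┄╬┄┄█┄··
·─╬┄▲┄╬··
·┄┄╬╬╬┄··
·┄─┄┄┄┄··
·┄░─╬┄···
·········

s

·░╬─██╬··
·╬░─╬┄┄··
·┄╬┄┄█┄··
·─╬┄┄┄╬··
·┄┄╬▲╬┄··
·┄─┄┄┄┄··
·┄░─╬┄┄··
·········
·········

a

█·░╬─██╬·
█·╬░─╬┄┄·
█·┄╬┄┄█┄·
█·─╬┄┄┄╬·
█·┄┄▲╬╬┄·
█·┄─┄┄┄┄·
█·┄░─╬┄┄·
█········
█········

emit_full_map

░╬─██╬
╬░─╬┄┄
┄╬┄┄█┄
─╬┄┄┄╬
┄┄▲╬╬┄
┄─┄┄┄┄
┄░─╬┄┄


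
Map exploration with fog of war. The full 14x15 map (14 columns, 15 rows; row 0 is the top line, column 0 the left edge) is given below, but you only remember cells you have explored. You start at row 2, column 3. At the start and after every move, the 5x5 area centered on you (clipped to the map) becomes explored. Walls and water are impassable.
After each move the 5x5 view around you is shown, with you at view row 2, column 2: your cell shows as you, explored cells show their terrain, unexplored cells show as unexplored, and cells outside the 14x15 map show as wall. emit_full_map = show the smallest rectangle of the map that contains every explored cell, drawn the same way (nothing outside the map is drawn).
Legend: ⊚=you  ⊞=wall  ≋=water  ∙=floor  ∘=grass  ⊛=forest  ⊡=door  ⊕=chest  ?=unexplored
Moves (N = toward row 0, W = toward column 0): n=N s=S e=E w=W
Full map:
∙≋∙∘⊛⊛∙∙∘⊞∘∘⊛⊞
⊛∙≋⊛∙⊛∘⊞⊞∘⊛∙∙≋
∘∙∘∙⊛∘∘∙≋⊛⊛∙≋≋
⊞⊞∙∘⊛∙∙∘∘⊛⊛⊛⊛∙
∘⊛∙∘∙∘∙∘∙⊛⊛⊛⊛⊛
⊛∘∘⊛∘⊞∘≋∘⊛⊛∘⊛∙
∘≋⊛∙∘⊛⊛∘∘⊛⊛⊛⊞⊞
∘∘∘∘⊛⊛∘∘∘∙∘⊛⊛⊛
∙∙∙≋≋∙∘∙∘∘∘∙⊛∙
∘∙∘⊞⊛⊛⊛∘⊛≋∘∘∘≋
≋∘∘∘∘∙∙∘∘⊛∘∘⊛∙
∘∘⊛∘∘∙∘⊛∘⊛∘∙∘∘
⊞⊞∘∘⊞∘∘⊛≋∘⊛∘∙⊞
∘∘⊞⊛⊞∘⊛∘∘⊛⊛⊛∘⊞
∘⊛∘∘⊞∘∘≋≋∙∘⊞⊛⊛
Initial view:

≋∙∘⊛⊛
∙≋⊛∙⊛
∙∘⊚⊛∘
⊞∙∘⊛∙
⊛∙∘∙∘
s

∙≋⊛∙⊛
∙∘∙⊛∘
⊞∙⊚⊛∙
⊛∙∘∙∘
∘∘⊛∘⊞

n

≋∙∘⊛⊛
∙≋⊛∙⊛
∙∘⊚⊛∘
⊞∙∘⊛∙
⊛∙∘∙∘

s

∙≋⊛∙⊛
∙∘∙⊛∘
⊞∙⊚⊛∙
⊛∙∘∙∘
∘∘⊛∘⊞

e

≋⊛∙⊛∘
∘∙⊛∘∘
∙∘⊚∙∙
∙∘∙∘∙
∘⊛∘⊞∘

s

∘∙⊛∘∘
∙∘⊛∙∙
∙∘⊚∘∙
∘⊛∘⊞∘
⊛∙∘⊛⊛

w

∙∘∙⊛∘
⊞∙∘⊛∙
⊛∙⊚∙∘
∘∘⊛∘⊞
≋⊛∙∘⊛

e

∘∙⊛∘∘
∙∘⊛∙∙
∙∘⊚∘∙
∘⊛∘⊞∘
⊛∙∘⊛⊛

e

∙⊛∘∘∙
∘⊛∙∙∘
∘∙⊚∙∘
⊛∘⊞∘≋
∙∘⊛⊛∘

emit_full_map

≋∙∘⊛⊛??
∙≋⊛∙⊛∘?
∙∘∙⊛∘∘∙
⊞∙∘⊛∙∙∘
⊛∙∘∙⊚∙∘
∘∘⊛∘⊞∘≋
≋⊛∙∘⊛⊛∘


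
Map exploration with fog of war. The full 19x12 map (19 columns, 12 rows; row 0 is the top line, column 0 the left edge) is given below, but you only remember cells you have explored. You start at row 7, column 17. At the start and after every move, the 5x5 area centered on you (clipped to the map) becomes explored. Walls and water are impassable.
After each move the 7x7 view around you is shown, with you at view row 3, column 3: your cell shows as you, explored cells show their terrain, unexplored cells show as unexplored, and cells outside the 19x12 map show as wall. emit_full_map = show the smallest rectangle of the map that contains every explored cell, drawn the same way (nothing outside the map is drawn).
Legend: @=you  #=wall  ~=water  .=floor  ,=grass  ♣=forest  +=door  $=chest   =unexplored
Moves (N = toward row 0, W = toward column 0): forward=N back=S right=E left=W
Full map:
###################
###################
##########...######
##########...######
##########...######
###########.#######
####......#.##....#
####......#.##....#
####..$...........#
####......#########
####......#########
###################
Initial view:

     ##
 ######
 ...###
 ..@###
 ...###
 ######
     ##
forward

     ##
 ######
 ######
 ..@###
 ...###
 ...###
 ######

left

      #
 ######
 ######
 ..@.##
 ....##
 ....##
  #####

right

     ##
#######
#######
...@###
....###
....###
 ######

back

#######
#######
....###
...@###
....###
 ######
     ##

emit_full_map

#####
#####
....#
...@#
....#
 ####

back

#######
....###
....###
...@###
 ######
 ######
     ##

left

 ######
 ....##
 ....##
 ..@.##
 ######
 ######
      #

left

  #####
 #....#
 #....#
 ..@..#
 ######
 ######
       

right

 ######
#....##
#....##
...@.##
#######
#######
      #

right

#######
....###
....###
...@###
#######
#######
     ##

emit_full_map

 #####
 #####
#....#
#....#
....@#
######
######

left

 ######
#....##
#....##
...@.##
#######
#######
      #

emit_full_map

 #####
 #####
#....#
#....#
...@.#
######
######


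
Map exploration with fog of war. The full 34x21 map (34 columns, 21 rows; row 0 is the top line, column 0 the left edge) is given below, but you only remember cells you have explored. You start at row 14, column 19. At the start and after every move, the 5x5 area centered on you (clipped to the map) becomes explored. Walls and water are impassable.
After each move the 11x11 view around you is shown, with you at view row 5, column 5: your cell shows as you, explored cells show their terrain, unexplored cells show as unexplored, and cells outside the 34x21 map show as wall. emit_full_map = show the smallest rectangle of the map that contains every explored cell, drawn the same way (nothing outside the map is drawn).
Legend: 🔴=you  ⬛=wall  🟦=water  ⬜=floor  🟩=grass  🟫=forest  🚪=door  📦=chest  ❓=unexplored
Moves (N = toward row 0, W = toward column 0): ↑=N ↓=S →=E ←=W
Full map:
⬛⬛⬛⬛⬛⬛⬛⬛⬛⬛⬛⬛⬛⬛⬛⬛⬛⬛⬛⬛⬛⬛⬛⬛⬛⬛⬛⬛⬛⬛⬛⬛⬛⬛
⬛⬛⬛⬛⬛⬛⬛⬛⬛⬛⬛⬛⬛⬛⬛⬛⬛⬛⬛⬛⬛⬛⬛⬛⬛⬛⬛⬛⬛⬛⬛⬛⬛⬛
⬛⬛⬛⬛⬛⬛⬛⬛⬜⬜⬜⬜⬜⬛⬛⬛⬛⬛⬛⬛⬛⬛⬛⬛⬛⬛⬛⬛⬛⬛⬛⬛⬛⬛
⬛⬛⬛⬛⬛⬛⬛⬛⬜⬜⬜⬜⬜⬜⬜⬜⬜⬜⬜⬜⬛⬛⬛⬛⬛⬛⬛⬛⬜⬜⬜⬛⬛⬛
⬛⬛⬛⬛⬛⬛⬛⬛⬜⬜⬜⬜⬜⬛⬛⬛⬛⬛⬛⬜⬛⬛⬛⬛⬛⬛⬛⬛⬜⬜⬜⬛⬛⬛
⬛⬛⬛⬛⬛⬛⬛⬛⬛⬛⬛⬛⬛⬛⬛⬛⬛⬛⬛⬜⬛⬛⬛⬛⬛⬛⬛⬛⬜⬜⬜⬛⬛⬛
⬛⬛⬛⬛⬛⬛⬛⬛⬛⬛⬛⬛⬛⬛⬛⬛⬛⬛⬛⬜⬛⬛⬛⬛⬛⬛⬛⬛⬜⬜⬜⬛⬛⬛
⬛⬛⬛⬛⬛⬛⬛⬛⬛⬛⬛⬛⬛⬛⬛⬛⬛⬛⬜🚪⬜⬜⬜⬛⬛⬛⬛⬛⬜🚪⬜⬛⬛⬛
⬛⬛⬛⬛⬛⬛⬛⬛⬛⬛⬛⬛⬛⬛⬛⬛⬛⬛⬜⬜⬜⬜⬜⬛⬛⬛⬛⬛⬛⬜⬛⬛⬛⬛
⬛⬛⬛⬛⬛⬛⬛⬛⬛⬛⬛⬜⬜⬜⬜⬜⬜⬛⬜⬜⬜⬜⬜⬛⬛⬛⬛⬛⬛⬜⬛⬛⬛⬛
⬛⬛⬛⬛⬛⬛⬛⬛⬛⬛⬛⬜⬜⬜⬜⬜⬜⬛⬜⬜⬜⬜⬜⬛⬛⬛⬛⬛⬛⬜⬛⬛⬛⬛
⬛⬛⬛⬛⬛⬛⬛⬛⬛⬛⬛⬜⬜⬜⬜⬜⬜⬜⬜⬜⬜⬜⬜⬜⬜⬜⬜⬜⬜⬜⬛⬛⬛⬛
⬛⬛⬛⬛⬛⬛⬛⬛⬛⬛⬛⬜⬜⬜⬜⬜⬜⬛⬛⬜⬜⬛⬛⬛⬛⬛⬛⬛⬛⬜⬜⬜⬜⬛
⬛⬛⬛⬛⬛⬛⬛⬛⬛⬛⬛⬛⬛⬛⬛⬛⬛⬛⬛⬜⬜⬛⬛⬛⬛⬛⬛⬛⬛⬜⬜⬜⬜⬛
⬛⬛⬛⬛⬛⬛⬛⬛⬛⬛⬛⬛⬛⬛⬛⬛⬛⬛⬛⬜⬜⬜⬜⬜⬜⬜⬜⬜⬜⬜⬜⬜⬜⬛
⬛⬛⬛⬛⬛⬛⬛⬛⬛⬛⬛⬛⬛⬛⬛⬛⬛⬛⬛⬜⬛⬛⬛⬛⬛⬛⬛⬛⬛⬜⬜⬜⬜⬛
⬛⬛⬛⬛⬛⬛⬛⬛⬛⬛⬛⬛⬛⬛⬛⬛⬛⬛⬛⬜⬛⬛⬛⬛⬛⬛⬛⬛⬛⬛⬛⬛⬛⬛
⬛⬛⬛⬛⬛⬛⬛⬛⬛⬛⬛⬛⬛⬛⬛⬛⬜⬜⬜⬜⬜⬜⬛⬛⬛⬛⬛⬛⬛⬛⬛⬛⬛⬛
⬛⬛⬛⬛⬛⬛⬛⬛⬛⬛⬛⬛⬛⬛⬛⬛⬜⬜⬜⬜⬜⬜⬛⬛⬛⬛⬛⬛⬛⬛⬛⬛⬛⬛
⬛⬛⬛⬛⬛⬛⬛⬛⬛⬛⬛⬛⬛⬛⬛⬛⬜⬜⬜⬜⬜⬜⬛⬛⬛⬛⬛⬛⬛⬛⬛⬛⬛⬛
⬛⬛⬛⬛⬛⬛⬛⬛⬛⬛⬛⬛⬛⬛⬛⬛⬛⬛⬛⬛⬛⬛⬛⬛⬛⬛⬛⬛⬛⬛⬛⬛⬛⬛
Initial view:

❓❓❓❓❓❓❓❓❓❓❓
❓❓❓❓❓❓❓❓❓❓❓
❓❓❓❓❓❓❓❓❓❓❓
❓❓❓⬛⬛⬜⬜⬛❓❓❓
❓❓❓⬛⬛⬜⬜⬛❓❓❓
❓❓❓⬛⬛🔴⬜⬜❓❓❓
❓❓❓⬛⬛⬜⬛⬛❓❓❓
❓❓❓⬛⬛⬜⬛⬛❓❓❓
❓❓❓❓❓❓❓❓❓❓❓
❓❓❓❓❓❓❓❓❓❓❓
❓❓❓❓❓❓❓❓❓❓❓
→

❓❓❓❓❓❓❓❓❓❓❓
❓❓❓❓❓❓❓❓❓❓❓
❓❓❓❓❓❓❓❓❓❓❓
❓❓⬛⬛⬜⬜⬛⬛❓❓❓
❓❓⬛⬛⬜⬜⬛⬛❓❓❓
❓❓⬛⬛⬜🔴⬜⬜❓❓❓
❓❓⬛⬛⬜⬛⬛⬛❓❓❓
❓❓⬛⬛⬜⬛⬛⬛❓❓❓
❓❓❓❓❓❓❓❓❓❓❓
❓❓❓❓❓❓❓❓❓❓❓
❓❓❓❓❓❓❓❓❓❓❓

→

❓❓❓❓❓❓❓❓❓❓❓
❓❓❓❓❓❓❓❓❓❓❓
❓❓❓❓❓❓❓❓❓❓❓
❓⬛⬛⬜⬜⬛⬛⬛❓❓❓
❓⬛⬛⬜⬜⬛⬛⬛❓❓❓
❓⬛⬛⬜⬜🔴⬜⬜❓❓❓
❓⬛⬛⬜⬛⬛⬛⬛❓❓❓
❓⬛⬛⬜⬛⬛⬛⬛❓❓❓
❓❓❓❓❓❓❓❓❓❓❓
❓❓❓❓❓❓❓❓❓❓❓
❓❓❓❓❓❓❓❓❓❓❓

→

❓❓❓❓❓❓❓❓❓❓❓
❓❓❓❓❓❓❓❓❓❓❓
❓❓❓❓❓❓❓❓❓❓❓
⬛⬛⬜⬜⬛⬛⬛⬛❓❓❓
⬛⬛⬜⬜⬛⬛⬛⬛❓❓❓
⬛⬛⬜⬜⬜🔴⬜⬜❓❓❓
⬛⬛⬜⬛⬛⬛⬛⬛❓❓❓
⬛⬛⬜⬛⬛⬛⬛⬛❓❓❓
❓❓❓❓❓❓❓❓❓❓❓
❓❓❓❓❓❓❓❓❓❓❓
❓❓❓❓❓❓❓❓❓❓❓

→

❓❓❓❓❓❓❓❓❓❓❓
❓❓❓❓❓❓❓❓❓❓❓
❓❓❓❓❓❓❓❓❓❓❓
⬛⬜⬜⬛⬛⬛⬛⬛❓❓❓
⬛⬜⬜⬛⬛⬛⬛⬛❓❓❓
⬛⬜⬜⬜⬜🔴⬜⬜❓❓❓
⬛⬜⬛⬛⬛⬛⬛⬛❓❓❓
⬛⬜⬛⬛⬛⬛⬛⬛❓❓❓
❓❓❓❓❓❓❓❓❓❓❓
❓❓❓❓❓❓❓❓❓❓❓
❓❓❓❓❓❓❓❓❓❓❓

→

❓❓❓❓❓❓❓❓❓❓❓
❓❓❓❓❓❓❓❓❓❓❓
❓❓❓❓❓❓❓❓❓❓❓
⬜⬜⬛⬛⬛⬛⬛⬛❓❓❓
⬜⬜⬛⬛⬛⬛⬛⬛❓❓❓
⬜⬜⬜⬜⬜🔴⬜⬜❓❓❓
⬜⬛⬛⬛⬛⬛⬛⬛❓❓❓
⬜⬛⬛⬛⬛⬛⬛⬛❓❓❓
❓❓❓❓❓❓❓❓❓❓❓
❓❓❓❓❓❓❓❓❓❓❓
❓❓❓❓❓❓❓❓❓❓❓

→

❓❓❓❓❓❓❓❓❓❓❓
❓❓❓❓❓❓❓❓❓❓❓
❓❓❓❓❓❓❓❓❓❓❓
⬜⬛⬛⬛⬛⬛⬛⬛❓❓❓
⬜⬛⬛⬛⬛⬛⬛⬛❓❓❓
⬜⬜⬜⬜⬜🔴⬜⬜❓❓❓
⬛⬛⬛⬛⬛⬛⬛⬛❓❓❓
⬛⬛⬛⬛⬛⬛⬛⬛❓❓❓
❓❓❓❓❓❓❓❓❓❓❓
❓❓❓❓❓❓❓❓❓❓❓
❓❓❓❓❓❓❓❓❓❓❓

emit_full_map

⬛⬛⬜⬜⬛⬛⬛⬛⬛⬛⬛
⬛⬛⬜⬜⬛⬛⬛⬛⬛⬛⬛
⬛⬛⬜⬜⬜⬜⬜⬜🔴⬜⬜
⬛⬛⬜⬛⬛⬛⬛⬛⬛⬛⬛
⬛⬛⬜⬛⬛⬛⬛⬛⬛⬛⬛

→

❓❓❓❓❓❓❓❓❓❓❓
❓❓❓❓❓❓❓❓❓❓❓
❓❓❓❓❓❓❓❓❓❓❓
⬛⬛⬛⬛⬛⬛⬛⬛❓❓❓
⬛⬛⬛⬛⬛⬛⬛⬛❓❓❓
⬜⬜⬜⬜⬜🔴⬜⬜❓❓❓
⬛⬛⬛⬛⬛⬛⬛⬛❓❓❓
⬛⬛⬛⬛⬛⬛⬛⬛❓❓❓
❓❓❓❓❓❓❓❓❓❓❓
❓❓❓❓❓❓❓❓❓❓❓
❓❓❓❓❓❓❓❓❓❓❓

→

❓❓❓❓❓❓❓❓❓❓❓
❓❓❓❓❓❓❓❓❓❓❓
❓❓❓❓❓❓❓❓❓❓❓
⬛⬛⬛⬛⬛⬛⬛⬜❓❓❓
⬛⬛⬛⬛⬛⬛⬛⬜❓❓❓
⬜⬜⬜⬜⬜🔴⬜⬜❓❓❓
⬛⬛⬛⬛⬛⬛⬛⬜❓❓❓
⬛⬛⬛⬛⬛⬛⬛⬛❓❓❓
❓❓❓❓❓❓❓❓❓❓❓
❓❓❓❓❓❓❓❓❓❓❓
❓❓❓❓❓❓❓❓❓❓❓

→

❓❓❓❓❓❓❓❓❓❓❓
❓❓❓❓❓❓❓❓❓❓❓
❓❓❓❓❓❓❓❓❓❓❓
⬛⬛⬛⬛⬛⬛⬜⬜❓❓❓
⬛⬛⬛⬛⬛⬛⬜⬜❓❓❓
⬜⬜⬜⬜⬜🔴⬜⬜❓❓❓
⬛⬛⬛⬛⬛⬛⬜⬜❓❓❓
⬛⬛⬛⬛⬛⬛⬛⬛❓❓❓
❓❓❓❓❓❓❓❓❓❓❓
❓❓❓❓❓❓❓❓❓❓❓
❓❓❓❓❓❓❓❓❓❓❓

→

❓❓❓❓❓❓❓❓❓❓⬛
❓❓❓❓❓❓❓❓❓❓⬛
❓❓❓❓❓❓❓❓❓❓⬛
⬛⬛⬛⬛⬛⬜⬜⬜❓❓⬛
⬛⬛⬛⬛⬛⬜⬜⬜❓❓⬛
⬜⬜⬜⬜⬜🔴⬜⬜❓❓⬛
⬛⬛⬛⬛⬛⬜⬜⬜❓❓⬛
⬛⬛⬛⬛⬛⬛⬛⬛❓❓⬛
❓❓❓❓❓❓❓❓❓❓⬛
❓❓❓❓❓❓❓❓❓❓⬛
❓❓❓❓❓❓❓❓❓❓⬛

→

❓❓❓❓❓❓❓❓❓⬛⬛
❓❓❓❓❓❓❓❓❓⬛⬛
❓❓❓❓❓❓❓❓❓⬛⬛
⬛⬛⬛⬛⬜⬜⬜⬜❓⬛⬛
⬛⬛⬛⬛⬜⬜⬜⬜❓⬛⬛
⬜⬜⬜⬜⬜🔴⬜⬜❓⬛⬛
⬛⬛⬛⬛⬜⬜⬜⬜❓⬛⬛
⬛⬛⬛⬛⬛⬛⬛⬛❓⬛⬛
❓❓❓❓❓❓❓❓❓⬛⬛
❓❓❓❓❓❓❓❓❓⬛⬛
❓❓❓❓❓❓❓❓❓⬛⬛

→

❓❓❓❓❓❓❓❓⬛⬛⬛
❓❓❓❓❓❓❓❓⬛⬛⬛
❓❓❓❓❓❓❓❓⬛⬛⬛
⬛⬛⬛⬜⬜⬜⬜⬛⬛⬛⬛
⬛⬛⬛⬜⬜⬜⬜⬛⬛⬛⬛
⬜⬜⬜⬜⬜🔴⬜⬛⬛⬛⬛
⬛⬛⬛⬜⬜⬜⬜⬛⬛⬛⬛
⬛⬛⬛⬛⬛⬛⬛⬛⬛⬛⬛
❓❓❓❓❓❓❓❓⬛⬛⬛
❓❓❓❓❓❓❓❓⬛⬛⬛
❓❓❓❓❓❓❓❓⬛⬛⬛

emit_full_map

⬛⬛⬜⬜⬛⬛⬛⬛⬛⬛⬛⬛⬜⬜⬜⬜⬛
⬛⬛⬜⬜⬛⬛⬛⬛⬛⬛⬛⬛⬜⬜⬜⬜⬛
⬛⬛⬜⬜⬜⬜⬜⬜⬜⬜⬜⬜⬜⬜🔴⬜⬛
⬛⬛⬜⬛⬛⬛⬛⬛⬛⬛⬛⬛⬜⬜⬜⬜⬛
⬛⬛⬜⬛⬛⬛⬛⬛⬛⬛⬛⬛⬛⬛⬛⬛⬛

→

❓❓❓❓❓❓❓⬛⬛⬛⬛
❓❓❓❓❓❓❓⬛⬛⬛⬛
❓❓❓❓❓❓❓⬛⬛⬛⬛
⬛⬛⬜⬜⬜⬜⬛⬛⬛⬛⬛
⬛⬛⬜⬜⬜⬜⬛⬛⬛⬛⬛
⬜⬜⬜⬜⬜🔴⬛⬛⬛⬛⬛
⬛⬛⬜⬜⬜⬜⬛⬛⬛⬛⬛
⬛⬛⬛⬛⬛⬛⬛⬛⬛⬛⬛
❓❓❓❓❓❓❓⬛⬛⬛⬛
❓❓❓❓❓❓❓⬛⬛⬛⬛
❓❓❓❓❓❓❓⬛⬛⬛⬛

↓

❓❓❓❓❓❓❓⬛⬛⬛⬛
❓❓❓❓❓❓❓⬛⬛⬛⬛
⬛⬛⬜⬜⬜⬜⬛⬛⬛⬛⬛
⬛⬛⬜⬜⬜⬜⬛⬛⬛⬛⬛
⬜⬜⬜⬜⬜⬜⬛⬛⬛⬛⬛
⬛⬛⬜⬜⬜🔴⬛⬛⬛⬛⬛
⬛⬛⬛⬛⬛⬛⬛⬛⬛⬛⬛
❓❓❓⬛⬛⬛⬛⬛⬛⬛⬛
❓❓❓❓❓❓❓⬛⬛⬛⬛
❓❓❓❓❓❓❓⬛⬛⬛⬛
❓❓❓❓❓❓❓⬛⬛⬛⬛

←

❓❓❓❓❓❓❓❓⬛⬛⬛
❓❓❓❓❓❓❓❓⬛⬛⬛
⬛⬛⬛⬜⬜⬜⬜⬛⬛⬛⬛
⬛⬛⬛⬜⬜⬜⬜⬛⬛⬛⬛
⬜⬜⬜⬜⬜⬜⬜⬛⬛⬛⬛
⬛⬛⬛⬜⬜🔴⬜⬛⬛⬛⬛
⬛⬛⬛⬛⬛⬛⬛⬛⬛⬛⬛
❓❓❓⬛⬛⬛⬛⬛⬛⬛⬛
❓❓❓❓❓❓❓❓⬛⬛⬛
❓❓❓❓❓❓❓❓⬛⬛⬛
❓❓❓❓❓❓❓❓⬛⬛⬛

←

❓❓❓❓❓❓❓❓❓⬛⬛
❓❓❓❓❓❓❓❓❓⬛⬛
⬛⬛⬛⬛⬜⬜⬜⬜⬛⬛⬛
⬛⬛⬛⬛⬜⬜⬜⬜⬛⬛⬛
⬜⬜⬜⬜⬜⬜⬜⬜⬛⬛⬛
⬛⬛⬛⬛⬜🔴⬜⬜⬛⬛⬛
⬛⬛⬛⬛⬛⬛⬛⬛⬛⬛⬛
❓❓❓⬛⬛⬛⬛⬛⬛⬛⬛
❓❓❓❓❓❓❓❓❓⬛⬛
❓❓❓❓❓❓❓❓❓⬛⬛
❓❓❓❓❓❓❓❓❓⬛⬛

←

❓❓❓❓❓❓❓❓❓❓⬛
❓❓❓❓❓❓❓❓❓❓⬛
⬛⬛⬛⬛⬛⬜⬜⬜⬜⬛⬛
⬛⬛⬛⬛⬛⬜⬜⬜⬜⬛⬛
⬜⬜⬜⬜⬜⬜⬜⬜⬜⬛⬛
⬛⬛⬛⬛⬛🔴⬜⬜⬜⬛⬛
⬛⬛⬛⬛⬛⬛⬛⬛⬛⬛⬛
❓❓❓⬛⬛⬛⬛⬛⬛⬛⬛
❓❓❓❓❓❓❓❓❓❓⬛
❓❓❓❓❓❓❓❓❓❓⬛
❓❓❓❓❓❓❓❓❓❓⬛

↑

❓❓❓❓❓❓❓❓❓❓⬛
❓❓❓❓❓❓❓❓❓❓⬛
❓❓❓❓❓❓❓❓❓❓⬛
⬛⬛⬛⬛⬛⬜⬜⬜⬜⬛⬛
⬛⬛⬛⬛⬛⬜⬜⬜⬜⬛⬛
⬜⬜⬜⬜⬜🔴⬜⬜⬜⬛⬛
⬛⬛⬛⬛⬛⬜⬜⬜⬜⬛⬛
⬛⬛⬛⬛⬛⬛⬛⬛⬛⬛⬛
❓❓❓⬛⬛⬛⬛⬛⬛⬛⬛
❓❓❓❓❓❓❓❓❓❓⬛
❓❓❓❓❓❓❓❓❓❓⬛

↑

❓❓❓❓❓❓❓❓❓❓⬛
❓❓❓❓❓❓❓❓❓❓⬛
❓❓❓❓❓❓❓❓❓❓⬛
❓❓❓⬜⬜⬜⬛⬛❓❓⬛
⬛⬛⬛⬛⬛⬜⬜⬜⬜⬛⬛
⬛⬛⬛⬛⬛🔴⬜⬜⬜⬛⬛
⬜⬜⬜⬜⬜⬜⬜⬜⬜⬛⬛
⬛⬛⬛⬛⬛⬜⬜⬜⬜⬛⬛
⬛⬛⬛⬛⬛⬛⬛⬛⬛⬛⬛
❓❓❓⬛⬛⬛⬛⬛⬛⬛⬛
❓❓❓❓❓❓❓❓❓❓⬛

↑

❓❓❓❓❓❓❓❓❓❓⬛
❓❓❓❓❓❓❓❓❓❓⬛
❓❓❓❓❓❓❓❓❓❓⬛
❓❓❓⬛⬛⬜⬛⬛❓❓⬛
❓❓❓⬜⬜⬜⬛⬛❓❓⬛
⬛⬛⬛⬛⬛🔴⬜⬜⬜⬛⬛
⬛⬛⬛⬛⬛⬜⬜⬜⬜⬛⬛
⬜⬜⬜⬜⬜⬜⬜⬜⬜⬛⬛
⬛⬛⬛⬛⬛⬜⬜⬜⬜⬛⬛
⬛⬛⬛⬛⬛⬛⬛⬛⬛⬛⬛
❓❓❓⬛⬛⬛⬛⬛⬛⬛⬛

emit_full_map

❓❓❓❓❓❓❓❓❓❓⬛⬛⬜⬛⬛❓❓
❓❓❓❓❓❓❓❓❓❓⬜⬜⬜⬛⬛❓❓
⬛⬛⬜⬜⬛⬛⬛⬛⬛⬛⬛⬛🔴⬜⬜⬜⬛
⬛⬛⬜⬜⬛⬛⬛⬛⬛⬛⬛⬛⬜⬜⬜⬜⬛
⬛⬛⬜⬜⬜⬜⬜⬜⬜⬜⬜⬜⬜⬜⬜⬜⬛
⬛⬛⬜⬛⬛⬛⬛⬛⬛⬛⬛⬛⬜⬜⬜⬜⬛
⬛⬛⬜⬛⬛⬛⬛⬛⬛⬛⬛⬛⬛⬛⬛⬛⬛
❓❓❓❓❓❓❓❓❓❓⬛⬛⬛⬛⬛⬛⬛

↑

❓❓❓❓❓❓❓❓❓❓⬛
❓❓❓❓❓❓❓❓❓❓⬛
❓❓❓❓❓❓❓❓❓❓⬛
❓❓❓⬛⬛⬜⬛⬛❓❓⬛
❓❓❓⬛⬛⬜⬛⬛❓❓⬛
❓❓❓⬜⬜🔴⬛⬛❓❓⬛
⬛⬛⬛⬛⬛⬜⬜⬜⬜⬛⬛
⬛⬛⬛⬛⬛⬜⬜⬜⬜⬛⬛
⬜⬜⬜⬜⬜⬜⬜⬜⬜⬛⬛
⬛⬛⬛⬛⬛⬜⬜⬜⬜⬛⬛
⬛⬛⬛⬛⬛⬛⬛⬛⬛⬛⬛

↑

❓❓❓❓❓❓❓❓❓❓⬛
❓❓❓❓❓❓❓❓❓❓⬛
❓❓❓❓❓❓❓❓❓❓⬛
❓❓❓⬛⬛⬜⬛⬛❓❓⬛
❓❓❓⬛⬛⬜⬛⬛❓❓⬛
❓❓❓⬛⬛🔴⬛⬛❓❓⬛
❓❓❓⬜⬜⬜⬛⬛❓❓⬛
⬛⬛⬛⬛⬛⬜⬜⬜⬜⬛⬛
⬛⬛⬛⬛⬛⬜⬜⬜⬜⬛⬛
⬜⬜⬜⬜⬜⬜⬜⬜⬜⬛⬛
⬛⬛⬛⬛⬛⬜⬜⬜⬜⬛⬛

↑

❓❓❓❓❓❓❓❓❓❓⬛
❓❓❓❓❓❓❓❓❓❓⬛
❓❓❓❓❓❓❓❓❓❓⬛
❓❓❓⬛⬜🚪⬜⬛❓❓⬛
❓❓❓⬛⬛⬜⬛⬛❓❓⬛
❓❓❓⬛⬛🔴⬛⬛❓❓⬛
❓❓❓⬛⬛⬜⬛⬛❓❓⬛
❓❓❓⬜⬜⬜⬛⬛❓❓⬛
⬛⬛⬛⬛⬛⬜⬜⬜⬜⬛⬛
⬛⬛⬛⬛⬛⬜⬜⬜⬜⬛⬛
⬜⬜⬜⬜⬜⬜⬜⬜⬜⬛⬛

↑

❓❓❓❓❓❓❓❓❓❓⬛
❓❓❓❓❓❓❓❓❓❓⬛
❓❓❓❓❓❓❓❓❓❓⬛
❓❓❓⬛⬜⬜⬜⬛❓❓⬛
❓❓❓⬛⬜🚪⬜⬛❓❓⬛
❓❓❓⬛⬛🔴⬛⬛❓❓⬛
❓❓❓⬛⬛⬜⬛⬛❓❓⬛
❓❓❓⬛⬛⬜⬛⬛❓❓⬛
❓❓❓⬜⬜⬜⬛⬛❓❓⬛
⬛⬛⬛⬛⬛⬜⬜⬜⬜⬛⬛
⬛⬛⬛⬛⬛⬜⬜⬜⬜⬛⬛

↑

❓❓❓❓❓❓❓❓❓❓⬛
❓❓❓❓❓❓❓❓❓❓⬛
❓❓❓❓❓❓❓❓❓❓⬛
❓❓❓⬛⬜⬜⬜⬛❓❓⬛
❓❓❓⬛⬜⬜⬜⬛❓❓⬛
❓❓❓⬛⬜🔴⬜⬛❓❓⬛
❓❓❓⬛⬛⬜⬛⬛❓❓⬛
❓❓❓⬛⬛⬜⬛⬛❓❓⬛
❓❓❓⬛⬛⬜⬛⬛❓❓⬛
❓❓❓⬜⬜⬜⬛⬛❓❓⬛
⬛⬛⬛⬛⬛⬜⬜⬜⬜⬛⬛

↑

❓❓❓❓❓❓❓❓❓❓⬛
❓❓❓❓❓❓❓❓❓❓⬛
❓❓❓❓❓❓❓❓❓❓⬛
❓❓❓⬛⬜⬜⬜⬛❓❓⬛
❓❓❓⬛⬜⬜⬜⬛❓❓⬛
❓❓❓⬛⬜🔴⬜⬛❓❓⬛
❓❓❓⬛⬜🚪⬜⬛❓❓⬛
❓❓❓⬛⬛⬜⬛⬛❓❓⬛
❓❓❓⬛⬛⬜⬛⬛❓❓⬛
❓❓❓⬛⬛⬜⬛⬛❓❓⬛
❓❓❓⬜⬜⬜⬛⬛❓❓⬛

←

❓❓❓❓❓❓❓❓❓❓❓
❓❓❓❓❓❓❓❓❓❓❓
❓❓❓❓❓❓❓❓❓❓❓
❓❓❓⬛⬛⬜⬜⬜⬛❓❓
❓❓❓⬛⬛⬜⬜⬜⬛❓❓
❓❓❓⬛⬛🔴⬜⬜⬛❓❓
❓❓❓⬛⬛⬜🚪⬜⬛❓❓
❓❓❓⬛⬛⬛⬜⬛⬛❓❓
❓❓❓❓⬛⬛⬜⬛⬛❓❓
❓❓❓❓⬛⬛⬜⬛⬛❓❓
❓❓❓❓⬜⬜⬜⬛⬛❓❓

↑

❓❓❓❓❓❓❓❓❓❓❓
❓❓❓❓❓❓❓❓❓❓❓
❓❓❓❓❓❓❓❓❓❓❓
❓❓❓⬛⬛⬜⬜⬜❓❓❓
❓❓❓⬛⬛⬜⬜⬜⬛❓❓
❓❓❓⬛⬛🔴⬜⬜⬛❓❓
❓❓❓⬛⬛⬜⬜⬜⬛❓❓
❓❓❓⬛⬛⬜🚪⬜⬛❓❓
❓❓❓⬛⬛⬛⬜⬛⬛❓❓
❓❓❓❓⬛⬛⬜⬛⬛❓❓
❓❓❓❓⬛⬛⬜⬛⬛❓❓

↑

⬛⬛⬛⬛⬛⬛⬛⬛⬛⬛⬛
❓❓❓❓❓❓❓❓❓❓❓
❓❓❓❓❓❓❓❓❓❓❓
❓❓❓⬛⬛⬛⬛⬛❓❓❓
❓❓❓⬛⬛⬜⬜⬜❓❓❓
❓❓❓⬛⬛🔴⬜⬜⬛❓❓
❓❓❓⬛⬛⬜⬜⬜⬛❓❓
❓❓❓⬛⬛⬜⬜⬜⬛❓❓
❓❓❓⬛⬛⬜🚪⬜⬛❓❓
❓❓❓⬛⬛⬛⬜⬛⬛❓❓
❓❓❓❓⬛⬛⬜⬛⬛❓❓

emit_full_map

❓❓❓❓❓❓❓❓❓⬛⬛⬛⬛⬛❓❓❓
❓❓❓❓❓❓❓❓❓⬛⬛⬜⬜⬜❓❓❓
❓❓❓❓❓❓❓❓❓⬛⬛🔴⬜⬜⬛❓❓
❓❓❓❓❓❓❓❓❓⬛⬛⬜⬜⬜⬛❓❓
❓❓❓❓❓❓❓❓❓⬛⬛⬜⬜⬜⬛❓❓
❓❓❓❓❓❓❓❓❓⬛⬛⬜🚪⬜⬛❓❓
❓❓❓❓❓❓❓❓❓⬛⬛⬛⬜⬛⬛❓❓
❓❓❓❓❓❓❓❓❓❓⬛⬛⬜⬛⬛❓❓
❓❓❓❓❓❓❓❓❓❓⬛⬛⬜⬛⬛❓❓
❓❓❓❓❓❓❓❓❓❓⬜⬜⬜⬛⬛❓❓
⬛⬛⬜⬜⬛⬛⬛⬛⬛⬛⬛⬛⬜⬜⬜⬜⬛
⬛⬛⬜⬜⬛⬛⬛⬛⬛⬛⬛⬛⬜⬜⬜⬜⬛
⬛⬛⬜⬜⬜⬜⬜⬜⬜⬜⬜⬜⬜⬜⬜⬜⬛
⬛⬛⬜⬛⬛⬛⬛⬛⬛⬛⬛⬛⬜⬜⬜⬜⬛
⬛⬛⬜⬛⬛⬛⬛⬛⬛⬛⬛⬛⬛⬛⬛⬛⬛
❓❓❓❓❓❓❓❓❓❓⬛⬛⬛⬛⬛⬛⬛


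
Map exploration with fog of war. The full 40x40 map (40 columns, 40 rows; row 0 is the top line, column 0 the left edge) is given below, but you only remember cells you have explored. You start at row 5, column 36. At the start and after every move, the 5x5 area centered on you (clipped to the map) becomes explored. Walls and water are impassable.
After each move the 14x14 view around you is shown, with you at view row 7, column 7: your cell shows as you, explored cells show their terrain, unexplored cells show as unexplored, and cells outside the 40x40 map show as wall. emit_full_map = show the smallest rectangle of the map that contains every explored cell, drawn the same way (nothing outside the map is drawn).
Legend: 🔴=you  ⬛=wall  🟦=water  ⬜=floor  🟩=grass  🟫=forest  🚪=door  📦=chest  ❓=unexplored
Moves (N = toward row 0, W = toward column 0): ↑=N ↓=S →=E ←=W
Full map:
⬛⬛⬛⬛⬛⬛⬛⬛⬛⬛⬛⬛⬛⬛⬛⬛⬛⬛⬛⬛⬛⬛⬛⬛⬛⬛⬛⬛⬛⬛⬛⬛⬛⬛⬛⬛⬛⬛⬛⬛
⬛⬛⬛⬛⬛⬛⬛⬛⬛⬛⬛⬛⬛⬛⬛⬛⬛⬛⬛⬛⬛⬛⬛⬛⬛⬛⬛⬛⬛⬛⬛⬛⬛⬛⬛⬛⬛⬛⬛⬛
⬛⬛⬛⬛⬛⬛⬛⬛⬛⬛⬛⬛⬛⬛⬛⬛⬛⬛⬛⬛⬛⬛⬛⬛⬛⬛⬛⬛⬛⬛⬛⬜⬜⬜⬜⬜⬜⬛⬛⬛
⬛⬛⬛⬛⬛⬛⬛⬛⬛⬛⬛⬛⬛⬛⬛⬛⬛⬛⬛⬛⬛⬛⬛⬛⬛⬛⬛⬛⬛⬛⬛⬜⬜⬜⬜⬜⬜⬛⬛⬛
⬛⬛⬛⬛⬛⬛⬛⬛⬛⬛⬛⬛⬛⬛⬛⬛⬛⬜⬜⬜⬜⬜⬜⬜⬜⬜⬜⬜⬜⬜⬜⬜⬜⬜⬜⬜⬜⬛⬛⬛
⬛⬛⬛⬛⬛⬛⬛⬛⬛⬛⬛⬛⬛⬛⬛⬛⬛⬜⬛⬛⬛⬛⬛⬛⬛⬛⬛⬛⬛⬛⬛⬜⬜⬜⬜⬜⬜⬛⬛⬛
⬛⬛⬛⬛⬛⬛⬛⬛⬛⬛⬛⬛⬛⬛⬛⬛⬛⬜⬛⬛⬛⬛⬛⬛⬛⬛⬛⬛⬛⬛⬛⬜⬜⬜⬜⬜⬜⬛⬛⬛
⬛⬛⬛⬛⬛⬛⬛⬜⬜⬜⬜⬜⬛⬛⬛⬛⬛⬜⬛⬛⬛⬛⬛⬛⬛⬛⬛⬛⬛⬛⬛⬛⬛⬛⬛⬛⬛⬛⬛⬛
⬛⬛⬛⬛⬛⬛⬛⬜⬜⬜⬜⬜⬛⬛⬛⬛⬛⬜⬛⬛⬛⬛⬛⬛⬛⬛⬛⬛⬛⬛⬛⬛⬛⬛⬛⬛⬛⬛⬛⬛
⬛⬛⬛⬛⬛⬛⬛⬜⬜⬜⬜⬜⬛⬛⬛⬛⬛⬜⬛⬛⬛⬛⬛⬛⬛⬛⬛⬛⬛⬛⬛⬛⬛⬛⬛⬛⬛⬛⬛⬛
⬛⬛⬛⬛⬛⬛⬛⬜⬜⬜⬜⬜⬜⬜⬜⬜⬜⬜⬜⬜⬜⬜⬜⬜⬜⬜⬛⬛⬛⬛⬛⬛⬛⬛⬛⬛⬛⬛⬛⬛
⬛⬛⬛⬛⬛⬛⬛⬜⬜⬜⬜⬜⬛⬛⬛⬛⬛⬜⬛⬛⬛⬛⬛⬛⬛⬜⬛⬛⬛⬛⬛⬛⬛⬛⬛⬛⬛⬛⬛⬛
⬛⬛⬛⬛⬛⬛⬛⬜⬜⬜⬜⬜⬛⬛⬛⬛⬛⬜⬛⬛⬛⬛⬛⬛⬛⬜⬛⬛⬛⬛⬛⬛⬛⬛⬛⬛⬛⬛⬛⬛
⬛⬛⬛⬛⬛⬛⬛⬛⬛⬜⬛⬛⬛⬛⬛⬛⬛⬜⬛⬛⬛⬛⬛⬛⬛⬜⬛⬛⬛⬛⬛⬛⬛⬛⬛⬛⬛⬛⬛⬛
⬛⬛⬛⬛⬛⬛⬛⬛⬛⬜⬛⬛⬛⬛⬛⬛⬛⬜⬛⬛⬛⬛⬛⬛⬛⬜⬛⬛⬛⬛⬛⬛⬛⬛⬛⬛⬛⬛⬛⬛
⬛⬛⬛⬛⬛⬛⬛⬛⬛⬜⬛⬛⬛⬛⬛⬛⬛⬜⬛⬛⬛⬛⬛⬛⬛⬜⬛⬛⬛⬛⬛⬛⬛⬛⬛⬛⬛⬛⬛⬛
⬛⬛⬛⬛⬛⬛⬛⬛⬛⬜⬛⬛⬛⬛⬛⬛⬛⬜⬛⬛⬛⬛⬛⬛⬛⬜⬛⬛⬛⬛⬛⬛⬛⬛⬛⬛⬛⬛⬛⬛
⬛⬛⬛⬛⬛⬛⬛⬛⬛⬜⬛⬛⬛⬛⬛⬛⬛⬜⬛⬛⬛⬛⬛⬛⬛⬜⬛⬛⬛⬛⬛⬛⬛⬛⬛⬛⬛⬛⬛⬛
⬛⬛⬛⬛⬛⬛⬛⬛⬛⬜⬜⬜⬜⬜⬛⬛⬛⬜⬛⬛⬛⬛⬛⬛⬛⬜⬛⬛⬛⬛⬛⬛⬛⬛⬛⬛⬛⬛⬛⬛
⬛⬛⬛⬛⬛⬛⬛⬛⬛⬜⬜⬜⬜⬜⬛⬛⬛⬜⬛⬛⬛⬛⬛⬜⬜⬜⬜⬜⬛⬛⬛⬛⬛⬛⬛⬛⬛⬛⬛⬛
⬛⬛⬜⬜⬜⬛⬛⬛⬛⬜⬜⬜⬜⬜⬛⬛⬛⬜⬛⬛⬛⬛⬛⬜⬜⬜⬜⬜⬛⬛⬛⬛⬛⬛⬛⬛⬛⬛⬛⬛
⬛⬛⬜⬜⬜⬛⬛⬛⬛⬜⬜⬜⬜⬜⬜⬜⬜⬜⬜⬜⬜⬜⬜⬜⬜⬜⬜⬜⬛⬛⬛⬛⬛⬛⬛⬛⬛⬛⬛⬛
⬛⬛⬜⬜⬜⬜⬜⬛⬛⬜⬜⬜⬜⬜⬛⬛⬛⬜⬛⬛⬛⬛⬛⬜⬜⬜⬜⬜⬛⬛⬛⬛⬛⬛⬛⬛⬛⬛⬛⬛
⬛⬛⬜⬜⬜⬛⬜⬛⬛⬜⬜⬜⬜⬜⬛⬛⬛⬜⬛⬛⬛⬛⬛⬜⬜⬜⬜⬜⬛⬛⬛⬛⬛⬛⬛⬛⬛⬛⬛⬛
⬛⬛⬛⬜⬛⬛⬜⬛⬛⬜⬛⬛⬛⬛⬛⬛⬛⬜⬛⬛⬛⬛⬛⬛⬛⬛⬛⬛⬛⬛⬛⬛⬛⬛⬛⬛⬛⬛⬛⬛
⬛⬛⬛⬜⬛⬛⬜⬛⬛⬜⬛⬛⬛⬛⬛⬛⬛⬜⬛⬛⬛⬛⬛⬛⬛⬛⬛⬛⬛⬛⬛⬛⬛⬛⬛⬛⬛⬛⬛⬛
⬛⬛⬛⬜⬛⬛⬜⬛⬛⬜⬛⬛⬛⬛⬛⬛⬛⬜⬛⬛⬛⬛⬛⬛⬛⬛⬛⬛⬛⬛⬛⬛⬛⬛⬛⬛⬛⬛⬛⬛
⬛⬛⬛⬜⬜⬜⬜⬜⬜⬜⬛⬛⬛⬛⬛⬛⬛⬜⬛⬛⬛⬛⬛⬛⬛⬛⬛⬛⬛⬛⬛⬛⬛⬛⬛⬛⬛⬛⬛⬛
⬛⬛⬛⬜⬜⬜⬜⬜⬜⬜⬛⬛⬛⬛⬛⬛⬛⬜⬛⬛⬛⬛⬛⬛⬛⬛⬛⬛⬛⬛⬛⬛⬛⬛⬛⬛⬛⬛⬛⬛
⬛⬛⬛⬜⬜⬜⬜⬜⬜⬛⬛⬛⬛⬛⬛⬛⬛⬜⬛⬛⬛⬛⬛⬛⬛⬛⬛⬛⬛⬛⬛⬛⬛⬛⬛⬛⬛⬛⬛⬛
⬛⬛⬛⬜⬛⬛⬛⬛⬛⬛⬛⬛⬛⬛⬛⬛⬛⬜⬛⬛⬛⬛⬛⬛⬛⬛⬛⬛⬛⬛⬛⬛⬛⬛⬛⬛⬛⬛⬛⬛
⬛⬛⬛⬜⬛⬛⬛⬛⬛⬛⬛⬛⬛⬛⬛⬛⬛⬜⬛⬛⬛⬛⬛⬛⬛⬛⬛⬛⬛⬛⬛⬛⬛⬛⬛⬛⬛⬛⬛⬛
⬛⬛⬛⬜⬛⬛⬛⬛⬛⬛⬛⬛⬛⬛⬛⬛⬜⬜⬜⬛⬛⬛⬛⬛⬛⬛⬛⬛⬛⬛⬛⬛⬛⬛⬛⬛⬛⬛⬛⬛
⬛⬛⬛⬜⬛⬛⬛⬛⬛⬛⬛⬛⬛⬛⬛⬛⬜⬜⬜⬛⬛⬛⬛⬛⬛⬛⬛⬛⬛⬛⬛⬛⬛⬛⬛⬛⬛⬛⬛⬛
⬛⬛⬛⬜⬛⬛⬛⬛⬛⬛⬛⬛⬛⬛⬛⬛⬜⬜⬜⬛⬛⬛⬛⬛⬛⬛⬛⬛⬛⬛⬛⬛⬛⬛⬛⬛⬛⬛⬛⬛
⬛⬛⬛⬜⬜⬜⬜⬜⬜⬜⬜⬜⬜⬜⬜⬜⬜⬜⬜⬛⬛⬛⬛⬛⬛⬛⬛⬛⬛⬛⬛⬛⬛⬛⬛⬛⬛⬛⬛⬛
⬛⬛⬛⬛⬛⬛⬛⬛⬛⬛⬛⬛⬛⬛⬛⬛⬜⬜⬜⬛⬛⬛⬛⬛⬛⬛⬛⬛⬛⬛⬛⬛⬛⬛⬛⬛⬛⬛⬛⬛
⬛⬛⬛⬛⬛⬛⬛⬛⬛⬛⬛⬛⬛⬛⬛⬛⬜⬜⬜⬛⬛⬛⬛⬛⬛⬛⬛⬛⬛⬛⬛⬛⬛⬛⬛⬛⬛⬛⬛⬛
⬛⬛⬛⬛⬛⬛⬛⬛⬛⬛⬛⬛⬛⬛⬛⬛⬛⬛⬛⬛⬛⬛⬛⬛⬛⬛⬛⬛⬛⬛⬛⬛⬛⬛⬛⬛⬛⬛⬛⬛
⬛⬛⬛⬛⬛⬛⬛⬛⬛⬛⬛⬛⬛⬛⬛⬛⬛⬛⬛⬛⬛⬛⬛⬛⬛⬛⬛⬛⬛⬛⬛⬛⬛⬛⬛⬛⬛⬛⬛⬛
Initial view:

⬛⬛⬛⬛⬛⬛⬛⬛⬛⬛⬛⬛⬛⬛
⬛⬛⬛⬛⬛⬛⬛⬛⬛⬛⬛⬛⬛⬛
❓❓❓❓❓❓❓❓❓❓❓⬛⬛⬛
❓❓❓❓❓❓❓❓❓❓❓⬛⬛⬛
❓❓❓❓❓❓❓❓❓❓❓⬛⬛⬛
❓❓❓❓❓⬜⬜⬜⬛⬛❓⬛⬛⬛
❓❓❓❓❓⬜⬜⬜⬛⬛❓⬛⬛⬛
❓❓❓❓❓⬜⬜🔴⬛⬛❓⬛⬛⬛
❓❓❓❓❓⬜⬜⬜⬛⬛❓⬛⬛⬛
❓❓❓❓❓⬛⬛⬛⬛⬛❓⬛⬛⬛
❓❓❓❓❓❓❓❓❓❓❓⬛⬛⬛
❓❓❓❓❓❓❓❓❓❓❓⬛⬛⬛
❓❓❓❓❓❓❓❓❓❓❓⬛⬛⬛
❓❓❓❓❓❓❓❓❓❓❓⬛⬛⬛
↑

⬛⬛⬛⬛⬛⬛⬛⬛⬛⬛⬛⬛⬛⬛
⬛⬛⬛⬛⬛⬛⬛⬛⬛⬛⬛⬛⬛⬛
⬛⬛⬛⬛⬛⬛⬛⬛⬛⬛⬛⬛⬛⬛
❓❓❓❓❓❓❓❓❓❓❓⬛⬛⬛
❓❓❓❓❓❓❓❓❓❓❓⬛⬛⬛
❓❓❓❓❓⬜⬜⬜⬛⬛❓⬛⬛⬛
❓❓❓❓❓⬜⬜⬜⬛⬛❓⬛⬛⬛
❓❓❓❓❓⬜⬜🔴⬛⬛❓⬛⬛⬛
❓❓❓❓❓⬜⬜⬜⬛⬛❓⬛⬛⬛
❓❓❓❓❓⬜⬜⬜⬛⬛❓⬛⬛⬛
❓❓❓❓❓⬛⬛⬛⬛⬛❓⬛⬛⬛
❓❓❓❓❓❓❓❓❓❓❓⬛⬛⬛
❓❓❓❓❓❓❓❓❓❓❓⬛⬛⬛
❓❓❓❓❓❓❓❓❓❓❓⬛⬛⬛

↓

⬛⬛⬛⬛⬛⬛⬛⬛⬛⬛⬛⬛⬛⬛
⬛⬛⬛⬛⬛⬛⬛⬛⬛⬛⬛⬛⬛⬛
❓❓❓❓❓❓❓❓❓❓❓⬛⬛⬛
❓❓❓❓❓❓❓❓❓❓❓⬛⬛⬛
❓❓❓❓❓⬜⬜⬜⬛⬛❓⬛⬛⬛
❓❓❓❓❓⬜⬜⬜⬛⬛❓⬛⬛⬛
❓❓❓❓❓⬜⬜⬜⬛⬛❓⬛⬛⬛
❓❓❓❓❓⬜⬜🔴⬛⬛❓⬛⬛⬛
❓❓❓❓❓⬜⬜⬜⬛⬛❓⬛⬛⬛
❓❓❓❓❓⬛⬛⬛⬛⬛❓⬛⬛⬛
❓❓❓❓❓❓❓❓❓❓❓⬛⬛⬛
❓❓❓❓❓❓❓❓❓❓❓⬛⬛⬛
❓❓❓❓❓❓❓❓❓❓❓⬛⬛⬛
❓❓❓❓❓❓❓❓❓❓❓⬛⬛⬛

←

⬛⬛⬛⬛⬛⬛⬛⬛⬛⬛⬛⬛⬛⬛
⬛⬛⬛⬛⬛⬛⬛⬛⬛⬛⬛⬛⬛⬛
❓❓❓❓❓❓❓❓❓❓❓❓⬛⬛
❓❓❓❓❓❓❓❓❓❓❓❓⬛⬛
❓❓❓❓❓❓⬜⬜⬜⬛⬛❓⬛⬛
❓❓❓❓❓⬜⬜⬜⬜⬛⬛❓⬛⬛
❓❓❓❓❓⬜⬜⬜⬜⬛⬛❓⬛⬛
❓❓❓❓❓⬜⬜🔴⬜⬛⬛❓⬛⬛
❓❓❓❓❓⬜⬜⬜⬜⬛⬛❓⬛⬛
❓❓❓❓❓⬛⬛⬛⬛⬛⬛❓⬛⬛
❓❓❓❓❓❓❓❓❓❓❓❓⬛⬛
❓❓❓❓❓❓❓❓❓❓❓❓⬛⬛
❓❓❓❓❓❓❓❓❓❓❓❓⬛⬛
❓❓❓❓❓❓❓❓❓❓❓❓⬛⬛

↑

⬛⬛⬛⬛⬛⬛⬛⬛⬛⬛⬛⬛⬛⬛
⬛⬛⬛⬛⬛⬛⬛⬛⬛⬛⬛⬛⬛⬛
⬛⬛⬛⬛⬛⬛⬛⬛⬛⬛⬛⬛⬛⬛
❓❓❓❓❓❓❓❓❓❓❓❓⬛⬛
❓❓❓❓❓❓❓❓❓❓❓❓⬛⬛
❓❓❓❓❓⬜⬜⬜⬜⬛⬛❓⬛⬛
❓❓❓❓❓⬜⬜⬜⬜⬛⬛❓⬛⬛
❓❓❓❓❓⬜⬜🔴⬜⬛⬛❓⬛⬛
❓❓❓❓❓⬜⬜⬜⬜⬛⬛❓⬛⬛
❓❓❓❓❓⬜⬜⬜⬜⬛⬛❓⬛⬛
❓❓❓❓❓⬛⬛⬛⬛⬛⬛❓⬛⬛
❓❓❓❓❓❓❓❓❓❓❓❓⬛⬛
❓❓❓❓❓❓❓❓❓❓❓❓⬛⬛
❓❓❓❓❓❓❓❓❓❓❓❓⬛⬛

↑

⬛⬛⬛⬛⬛⬛⬛⬛⬛⬛⬛⬛⬛⬛
⬛⬛⬛⬛⬛⬛⬛⬛⬛⬛⬛⬛⬛⬛
⬛⬛⬛⬛⬛⬛⬛⬛⬛⬛⬛⬛⬛⬛
⬛⬛⬛⬛⬛⬛⬛⬛⬛⬛⬛⬛⬛⬛
❓❓❓❓❓❓❓❓❓❓❓❓⬛⬛
❓❓❓❓❓⬛⬛⬛⬛⬛❓❓⬛⬛
❓❓❓❓❓⬜⬜⬜⬜⬛⬛❓⬛⬛
❓❓❓❓❓⬜⬜🔴⬜⬛⬛❓⬛⬛
❓❓❓❓❓⬜⬜⬜⬜⬛⬛❓⬛⬛
❓❓❓❓❓⬜⬜⬜⬜⬛⬛❓⬛⬛
❓❓❓❓❓⬜⬜⬜⬜⬛⬛❓⬛⬛
❓❓❓❓❓⬛⬛⬛⬛⬛⬛❓⬛⬛
❓❓❓❓❓❓❓❓❓❓❓❓⬛⬛
❓❓❓❓❓❓❓❓❓❓❓❓⬛⬛

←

⬛⬛⬛⬛⬛⬛⬛⬛⬛⬛⬛⬛⬛⬛
⬛⬛⬛⬛⬛⬛⬛⬛⬛⬛⬛⬛⬛⬛
⬛⬛⬛⬛⬛⬛⬛⬛⬛⬛⬛⬛⬛⬛
⬛⬛⬛⬛⬛⬛⬛⬛⬛⬛⬛⬛⬛⬛
❓❓❓❓❓❓❓❓❓❓❓❓❓⬛
❓❓❓❓❓⬛⬛⬛⬛⬛⬛❓❓⬛
❓❓❓❓❓⬜⬜⬜⬜⬜⬛⬛❓⬛
❓❓❓❓❓⬜⬜🔴⬜⬜⬛⬛❓⬛
❓❓❓❓❓⬜⬜⬜⬜⬜⬛⬛❓⬛
❓❓❓❓❓⬜⬜⬜⬜⬜⬛⬛❓⬛
❓❓❓❓❓❓⬜⬜⬜⬜⬛⬛❓⬛
❓❓❓❓❓❓⬛⬛⬛⬛⬛⬛❓⬛
❓❓❓❓❓❓❓❓❓❓❓❓❓⬛
❓❓❓❓❓❓❓❓❓❓❓❓❓⬛

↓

⬛⬛⬛⬛⬛⬛⬛⬛⬛⬛⬛⬛⬛⬛
⬛⬛⬛⬛⬛⬛⬛⬛⬛⬛⬛⬛⬛⬛
⬛⬛⬛⬛⬛⬛⬛⬛⬛⬛⬛⬛⬛⬛
❓❓❓❓❓❓❓❓❓❓❓❓❓⬛
❓❓❓❓❓⬛⬛⬛⬛⬛⬛❓❓⬛
❓❓❓❓❓⬜⬜⬜⬜⬜⬛⬛❓⬛
❓❓❓❓❓⬜⬜⬜⬜⬜⬛⬛❓⬛
❓❓❓❓❓⬜⬜🔴⬜⬜⬛⬛❓⬛
❓❓❓❓❓⬜⬜⬜⬜⬜⬛⬛❓⬛
❓❓❓❓❓⬜⬜⬜⬜⬜⬛⬛❓⬛
❓❓❓❓❓❓⬛⬛⬛⬛⬛⬛❓⬛
❓❓❓❓❓❓❓❓❓❓❓❓❓⬛
❓❓❓❓❓❓❓❓❓❓❓❓❓⬛
❓❓❓❓❓❓❓❓❓❓❓❓❓⬛

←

⬛⬛⬛⬛⬛⬛⬛⬛⬛⬛⬛⬛⬛⬛
⬛⬛⬛⬛⬛⬛⬛⬛⬛⬛⬛⬛⬛⬛
⬛⬛⬛⬛⬛⬛⬛⬛⬛⬛⬛⬛⬛⬛
❓❓❓❓❓❓❓❓❓❓❓❓❓❓
❓❓❓❓❓❓⬛⬛⬛⬛⬛⬛❓❓
❓❓❓❓❓⬜⬜⬜⬜⬜⬜⬛⬛❓
❓❓❓❓❓⬜⬜⬜⬜⬜⬜⬛⬛❓
❓❓❓❓❓⬜⬜🔴⬜⬜⬜⬛⬛❓
❓❓❓❓❓⬜⬜⬜⬜⬜⬜⬛⬛❓
❓❓❓❓❓⬜⬜⬜⬜⬜⬜⬛⬛❓
❓❓❓❓❓❓❓⬛⬛⬛⬛⬛⬛❓
❓❓❓❓❓❓❓❓❓❓❓❓❓❓
❓❓❓❓❓❓❓❓❓❓❓❓❓❓
❓❓❓❓❓❓❓❓❓❓❓❓❓❓

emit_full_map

❓⬛⬛⬛⬛⬛⬛❓
⬜⬜⬜⬜⬜⬜⬛⬛
⬜⬜⬜⬜⬜⬜⬛⬛
⬜⬜🔴⬜⬜⬜⬛⬛
⬜⬜⬜⬜⬜⬜⬛⬛
⬜⬜⬜⬜⬜⬜⬛⬛
❓❓⬛⬛⬛⬛⬛⬛

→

⬛⬛⬛⬛⬛⬛⬛⬛⬛⬛⬛⬛⬛⬛
⬛⬛⬛⬛⬛⬛⬛⬛⬛⬛⬛⬛⬛⬛
⬛⬛⬛⬛⬛⬛⬛⬛⬛⬛⬛⬛⬛⬛
❓❓❓❓❓❓❓❓❓❓❓❓❓⬛
❓❓❓❓❓⬛⬛⬛⬛⬛⬛❓❓⬛
❓❓❓❓⬜⬜⬜⬜⬜⬜⬛⬛❓⬛
❓❓❓❓⬜⬜⬜⬜⬜⬜⬛⬛❓⬛
❓❓❓❓⬜⬜⬜🔴⬜⬜⬛⬛❓⬛
❓❓❓❓⬜⬜⬜⬜⬜⬜⬛⬛❓⬛
❓❓❓❓⬜⬜⬜⬜⬜⬜⬛⬛❓⬛
❓❓❓❓❓❓⬛⬛⬛⬛⬛⬛❓⬛
❓❓❓❓❓❓❓❓❓❓❓❓❓⬛
❓❓❓❓❓❓❓❓❓❓❓❓❓⬛
❓❓❓❓❓❓❓❓❓❓❓❓❓⬛

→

⬛⬛⬛⬛⬛⬛⬛⬛⬛⬛⬛⬛⬛⬛
⬛⬛⬛⬛⬛⬛⬛⬛⬛⬛⬛⬛⬛⬛
⬛⬛⬛⬛⬛⬛⬛⬛⬛⬛⬛⬛⬛⬛
❓❓❓❓❓❓❓❓❓❓❓❓⬛⬛
❓❓❓❓⬛⬛⬛⬛⬛⬛❓❓⬛⬛
❓❓❓⬜⬜⬜⬜⬜⬜⬛⬛❓⬛⬛
❓❓❓⬜⬜⬜⬜⬜⬜⬛⬛❓⬛⬛
❓❓❓⬜⬜⬜⬜🔴⬜⬛⬛❓⬛⬛
❓❓❓⬜⬜⬜⬜⬜⬜⬛⬛❓⬛⬛
❓❓❓⬜⬜⬜⬜⬜⬜⬛⬛❓⬛⬛
❓❓❓❓❓⬛⬛⬛⬛⬛⬛❓⬛⬛
❓❓❓❓❓❓❓❓❓❓❓❓⬛⬛
❓❓❓❓❓❓❓❓❓❓❓❓⬛⬛
❓❓❓❓❓❓❓❓❓❓❓❓⬛⬛

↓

⬛⬛⬛⬛⬛⬛⬛⬛⬛⬛⬛⬛⬛⬛
⬛⬛⬛⬛⬛⬛⬛⬛⬛⬛⬛⬛⬛⬛
❓❓❓❓❓❓❓❓❓❓❓❓⬛⬛
❓❓❓❓⬛⬛⬛⬛⬛⬛❓❓⬛⬛
❓❓❓⬜⬜⬜⬜⬜⬜⬛⬛❓⬛⬛
❓❓❓⬜⬜⬜⬜⬜⬜⬛⬛❓⬛⬛
❓❓❓⬜⬜⬜⬜⬜⬜⬛⬛❓⬛⬛
❓❓❓⬜⬜⬜⬜🔴⬜⬛⬛❓⬛⬛
❓❓❓⬜⬜⬜⬜⬜⬜⬛⬛❓⬛⬛
❓❓❓❓❓⬛⬛⬛⬛⬛⬛❓⬛⬛
❓❓❓❓❓❓❓❓❓❓❓❓⬛⬛
❓❓❓❓❓❓❓❓❓❓❓❓⬛⬛
❓❓❓❓❓❓❓❓❓❓❓❓⬛⬛
❓❓❓❓❓❓❓❓❓❓❓❓⬛⬛

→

⬛⬛⬛⬛⬛⬛⬛⬛⬛⬛⬛⬛⬛⬛
⬛⬛⬛⬛⬛⬛⬛⬛⬛⬛⬛⬛⬛⬛
❓❓❓❓❓❓❓❓❓❓❓⬛⬛⬛
❓❓❓⬛⬛⬛⬛⬛⬛❓❓⬛⬛⬛
❓❓⬜⬜⬜⬜⬜⬜⬛⬛❓⬛⬛⬛
❓❓⬜⬜⬜⬜⬜⬜⬛⬛❓⬛⬛⬛
❓❓⬜⬜⬜⬜⬜⬜⬛⬛❓⬛⬛⬛
❓❓⬜⬜⬜⬜⬜🔴⬛⬛❓⬛⬛⬛
❓❓⬜⬜⬜⬜⬜⬜⬛⬛❓⬛⬛⬛
❓❓❓❓⬛⬛⬛⬛⬛⬛❓⬛⬛⬛
❓❓❓❓❓❓❓❓❓❓❓⬛⬛⬛
❓❓❓❓❓❓❓❓❓❓❓⬛⬛⬛
❓❓❓❓❓❓❓❓❓❓❓⬛⬛⬛
❓❓❓❓❓❓❓❓❓❓❓⬛⬛⬛

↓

⬛⬛⬛⬛⬛⬛⬛⬛⬛⬛⬛⬛⬛⬛
❓❓❓❓❓❓❓❓❓❓❓⬛⬛⬛
❓❓❓⬛⬛⬛⬛⬛⬛❓❓⬛⬛⬛
❓❓⬜⬜⬜⬜⬜⬜⬛⬛❓⬛⬛⬛
❓❓⬜⬜⬜⬜⬜⬜⬛⬛❓⬛⬛⬛
❓❓⬜⬜⬜⬜⬜⬜⬛⬛❓⬛⬛⬛
❓❓⬜⬜⬜⬜⬜⬜⬛⬛❓⬛⬛⬛
❓❓⬜⬜⬜⬜⬜🔴⬛⬛❓⬛⬛⬛
❓❓❓❓⬛⬛⬛⬛⬛⬛❓⬛⬛⬛
❓❓❓❓❓⬛⬛⬛⬛⬛❓⬛⬛⬛
❓❓❓❓❓❓❓❓❓❓❓⬛⬛⬛
❓❓❓❓❓❓❓❓❓❓❓⬛⬛⬛
❓❓❓❓❓❓❓❓❓❓❓⬛⬛⬛
❓❓❓❓❓❓❓❓❓❓❓⬛⬛⬛

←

⬛⬛⬛⬛⬛⬛⬛⬛⬛⬛⬛⬛⬛⬛
❓❓❓❓❓❓❓❓❓❓❓❓⬛⬛
❓❓❓❓⬛⬛⬛⬛⬛⬛❓❓⬛⬛
❓❓❓⬜⬜⬜⬜⬜⬜⬛⬛❓⬛⬛
❓❓❓⬜⬜⬜⬜⬜⬜⬛⬛❓⬛⬛
❓❓❓⬜⬜⬜⬜⬜⬜⬛⬛❓⬛⬛
❓❓❓⬜⬜⬜⬜⬜⬜⬛⬛❓⬛⬛
❓❓❓⬜⬜⬜⬜🔴⬜⬛⬛❓⬛⬛
❓❓❓❓❓⬛⬛⬛⬛⬛⬛❓⬛⬛
❓❓❓❓❓⬛⬛⬛⬛⬛⬛❓⬛⬛
❓❓❓❓❓❓❓❓❓❓❓❓⬛⬛
❓❓❓❓❓❓❓❓❓❓❓❓⬛⬛
❓❓❓❓❓❓❓❓❓❓❓❓⬛⬛
❓❓❓❓❓❓❓❓❓❓❓❓⬛⬛

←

⬛⬛⬛⬛⬛⬛⬛⬛⬛⬛⬛⬛⬛⬛
❓❓❓❓❓❓❓❓❓❓❓❓❓⬛
❓❓❓❓❓⬛⬛⬛⬛⬛⬛❓❓⬛
❓❓❓❓⬜⬜⬜⬜⬜⬜⬛⬛❓⬛
❓❓❓❓⬜⬜⬜⬜⬜⬜⬛⬛❓⬛
❓❓❓❓⬜⬜⬜⬜⬜⬜⬛⬛❓⬛
❓❓❓❓⬜⬜⬜⬜⬜⬜⬛⬛❓⬛
❓❓❓❓⬜⬜⬜🔴⬜⬜⬛⬛❓⬛
❓❓❓❓❓⬛⬛⬛⬛⬛⬛⬛❓⬛
❓❓❓❓❓⬛⬛⬛⬛⬛⬛⬛❓⬛
❓❓❓❓❓❓❓❓❓❓❓❓❓⬛
❓❓❓❓❓❓❓❓❓❓❓❓❓⬛
❓❓❓❓❓❓❓❓❓❓❓❓❓⬛
❓❓❓❓❓❓❓❓❓❓❓❓❓⬛

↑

⬛⬛⬛⬛⬛⬛⬛⬛⬛⬛⬛⬛⬛⬛
⬛⬛⬛⬛⬛⬛⬛⬛⬛⬛⬛⬛⬛⬛
❓❓❓❓❓❓❓❓❓❓❓❓❓⬛
❓❓❓❓❓⬛⬛⬛⬛⬛⬛❓❓⬛
❓❓❓❓⬜⬜⬜⬜⬜⬜⬛⬛❓⬛
❓❓❓❓⬜⬜⬜⬜⬜⬜⬛⬛❓⬛
❓❓❓❓⬜⬜⬜⬜⬜⬜⬛⬛❓⬛
❓❓❓❓⬜⬜⬜🔴⬜⬜⬛⬛❓⬛
❓❓❓❓⬜⬜⬜⬜⬜⬜⬛⬛❓⬛
❓❓❓❓❓⬛⬛⬛⬛⬛⬛⬛❓⬛
❓❓❓❓❓⬛⬛⬛⬛⬛⬛⬛❓⬛
❓❓❓❓❓❓❓❓❓❓❓❓❓⬛
❓❓❓❓❓❓❓❓❓❓❓❓❓⬛
❓❓❓❓❓❓❓❓❓❓❓❓❓⬛

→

⬛⬛⬛⬛⬛⬛⬛⬛⬛⬛⬛⬛⬛⬛
⬛⬛⬛⬛⬛⬛⬛⬛⬛⬛⬛⬛⬛⬛
❓❓❓❓❓❓❓❓❓❓❓❓⬛⬛
❓❓❓❓⬛⬛⬛⬛⬛⬛❓❓⬛⬛
❓❓❓⬜⬜⬜⬜⬜⬜⬛⬛❓⬛⬛
❓❓❓⬜⬜⬜⬜⬜⬜⬛⬛❓⬛⬛
❓❓❓⬜⬜⬜⬜⬜⬜⬛⬛❓⬛⬛
❓❓❓⬜⬜⬜⬜🔴⬜⬛⬛❓⬛⬛
❓❓❓⬜⬜⬜⬜⬜⬜⬛⬛❓⬛⬛
❓❓❓❓⬛⬛⬛⬛⬛⬛⬛❓⬛⬛
❓❓❓❓⬛⬛⬛⬛⬛⬛⬛❓⬛⬛
❓❓❓❓❓❓❓❓❓❓❓❓⬛⬛
❓❓❓❓❓❓❓❓❓❓❓❓⬛⬛
❓❓❓❓❓❓❓❓❓❓❓❓⬛⬛

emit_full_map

❓⬛⬛⬛⬛⬛⬛❓
⬜⬜⬜⬜⬜⬜⬛⬛
⬜⬜⬜⬜⬜⬜⬛⬛
⬜⬜⬜⬜⬜⬜⬛⬛
⬜⬜⬜⬜🔴⬜⬛⬛
⬜⬜⬜⬜⬜⬜⬛⬛
❓⬛⬛⬛⬛⬛⬛⬛
❓⬛⬛⬛⬛⬛⬛⬛
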